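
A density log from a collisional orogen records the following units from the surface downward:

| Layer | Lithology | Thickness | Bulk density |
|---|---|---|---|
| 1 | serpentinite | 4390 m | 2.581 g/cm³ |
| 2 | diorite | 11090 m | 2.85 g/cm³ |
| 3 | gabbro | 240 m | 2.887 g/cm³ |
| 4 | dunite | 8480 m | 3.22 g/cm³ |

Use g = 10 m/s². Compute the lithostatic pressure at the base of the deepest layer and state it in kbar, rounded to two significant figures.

serpentinite: 2581 kg/m³ × 10 m/s² × 4390 m = 1.133×10^8 Pa = 1.133 kbar
diorite: 2850 kg/m³ × 10 m/s² × 11090 m = 3.161×10^8 Pa = 3.161 kbar
gabbro: 2887 kg/m³ × 10 m/s² × 240 m = 6.929×10^6 Pa = 0.06929 kbar
dunite: 3220 kg/m³ × 10 m/s² × 8480 m = 2.731×10^8 Pa = 2.731 kbar
Total = 1.133 + 3.161 + 0.06929 + 2.731 = 7.0936 kbar

7.1 kbar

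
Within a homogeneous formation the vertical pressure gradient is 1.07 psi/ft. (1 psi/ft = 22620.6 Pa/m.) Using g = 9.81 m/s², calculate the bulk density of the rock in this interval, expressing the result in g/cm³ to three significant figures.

2.47 g/cm³

ρ = (dP/dz)/g = 1.07 psi/ft / 9.81 m/s² = 24204 Pa/m / 9.81 m/s² = 2467.3 kg/m³
= 2.467 g/cm³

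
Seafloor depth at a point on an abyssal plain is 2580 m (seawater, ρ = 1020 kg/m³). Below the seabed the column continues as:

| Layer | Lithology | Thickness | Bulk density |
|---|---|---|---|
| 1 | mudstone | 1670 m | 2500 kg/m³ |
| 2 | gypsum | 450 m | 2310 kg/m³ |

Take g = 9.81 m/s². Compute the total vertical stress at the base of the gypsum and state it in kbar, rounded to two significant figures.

0.77 kbar

seawater: 1020 kg/m³ × 9.81 m/s² × 2580 m = 2.582×10^7 Pa = 0.2582 kbar
mudstone: 2500 kg/m³ × 9.81 m/s² × 1670 m = 4.096×10^7 Pa = 0.4096 kbar
gypsum: 2310 kg/m³ × 9.81 m/s² × 450 m = 1.020×10^7 Pa = 0.1020 kbar
Total = 0.2582 + 0.4096 + 0.1020 = 0.76970 kbar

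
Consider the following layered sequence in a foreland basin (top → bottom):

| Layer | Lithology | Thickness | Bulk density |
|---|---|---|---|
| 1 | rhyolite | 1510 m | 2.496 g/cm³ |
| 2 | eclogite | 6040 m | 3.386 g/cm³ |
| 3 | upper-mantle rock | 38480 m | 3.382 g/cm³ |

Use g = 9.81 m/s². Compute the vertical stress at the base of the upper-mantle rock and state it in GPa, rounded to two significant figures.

1.5 GPa

rhyolite: 2496 kg/m³ × 9.81 m/s² × 1510 m = 3.697×10^7 Pa = 0.03697 GPa
eclogite: 3386 kg/m³ × 9.81 m/s² × 6040 m = 2.006×10^8 Pa = 0.2006 GPa
upper-mantle rock: 3382 kg/m³ × 9.81 m/s² × 38480 m = 1.277×10^9 Pa = 1.277 GPa
Total = 0.03697 + 0.2006 + 1.277 = 1.5143 GPa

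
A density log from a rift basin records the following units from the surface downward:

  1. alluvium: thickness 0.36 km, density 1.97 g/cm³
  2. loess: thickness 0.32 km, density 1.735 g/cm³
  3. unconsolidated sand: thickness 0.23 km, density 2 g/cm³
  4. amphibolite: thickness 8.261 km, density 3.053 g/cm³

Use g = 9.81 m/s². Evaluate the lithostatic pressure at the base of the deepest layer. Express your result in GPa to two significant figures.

alluvium: 1970 kg/m³ × 9.81 m/s² × 360 m = 6.957×10^6 Pa = 6.957×10^-3 GPa
loess: 1735 kg/m³ × 9.81 m/s² × 320 m = 5.447×10^6 Pa = 5.447×10^-3 GPa
unconsolidated sand: 2000 kg/m³ × 9.81 m/s² × 230 m = 4.513×10^6 Pa = 4.513×10^-3 GPa
amphibolite: 3053 kg/m³ × 9.81 m/s² × 8261 m = 2.474×10^8 Pa = 0.2474 GPa
Total = 6.957×10^-3 + 5.447×10^-3 + 4.513×10^-3 + 0.2474 = 0.26433 GPa

0.26 GPa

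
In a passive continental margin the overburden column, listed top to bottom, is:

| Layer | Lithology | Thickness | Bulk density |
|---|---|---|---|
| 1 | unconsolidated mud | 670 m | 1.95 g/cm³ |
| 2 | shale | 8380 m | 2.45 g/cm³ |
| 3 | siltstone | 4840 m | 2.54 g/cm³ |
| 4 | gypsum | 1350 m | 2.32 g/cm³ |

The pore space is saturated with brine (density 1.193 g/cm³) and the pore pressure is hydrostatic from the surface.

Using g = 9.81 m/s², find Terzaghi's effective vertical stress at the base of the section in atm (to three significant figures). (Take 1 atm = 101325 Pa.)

Overburden (lithostatic) stress σ_v:
unconsolidated mud: 1950 kg/m³ × 9.81 m/s² × 670 m = 1.282×10^7 Pa = 12.82 MPa
shale: 2450 kg/m³ × 9.81 m/s² × 8380 m = 2.014×10^8 Pa = 201.4 MPa
siltstone: 2540 kg/m³ × 9.81 m/s² × 4840 m = 1.206×10^8 Pa = 120.6 MPa
gypsum: 2320 kg/m³ × 9.81 m/s² × 1350 m = 3.072×10^7 Pa = 30.72 MPa
Total = 12.82 + 201.4 + 120.6 + 30.72 = 365.55 MPa
Pore pressure P_p = 1193 kg/m³ × 9.81 m/s² × 15240 m = 1.784×10^8 Pa = 178.4 MPa
Effective stress σ' = σ_v − P_p = 365.6 − 178.4 = 187.19 MPa = 1847.4 atm

1850 atm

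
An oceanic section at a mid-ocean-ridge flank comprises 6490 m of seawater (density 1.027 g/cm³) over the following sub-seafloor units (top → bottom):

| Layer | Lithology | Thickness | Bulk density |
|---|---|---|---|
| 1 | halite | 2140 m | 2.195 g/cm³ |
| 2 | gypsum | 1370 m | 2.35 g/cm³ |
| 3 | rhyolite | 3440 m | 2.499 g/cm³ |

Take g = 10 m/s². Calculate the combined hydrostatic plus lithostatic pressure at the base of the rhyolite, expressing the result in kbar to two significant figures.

seawater: 1027 kg/m³ × 10 m/s² × 6490 m = 6.665×10^7 Pa = 0.6665 kbar
halite: 2195 kg/m³ × 10 m/s² × 2140 m = 4.697×10^7 Pa = 0.4697 kbar
gypsum: 2350 kg/m³ × 10 m/s² × 1370 m = 3.220×10^7 Pa = 0.3220 kbar
rhyolite: 2499 kg/m³ × 10 m/s² × 3440 m = 8.597×10^7 Pa = 0.8597 kbar
Total = 0.6665 + 0.4697 + 0.3220 + 0.8597 = 2.3179 kbar

2.3 kbar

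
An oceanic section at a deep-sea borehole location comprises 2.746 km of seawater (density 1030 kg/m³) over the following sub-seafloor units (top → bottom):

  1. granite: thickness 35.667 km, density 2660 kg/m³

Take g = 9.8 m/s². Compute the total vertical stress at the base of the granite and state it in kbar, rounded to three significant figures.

seawater: 1030 kg/m³ × 9.8 m/s² × 2746 m = 2.772×10^7 Pa = 0.2772 kbar
granite: 2660 kg/m³ × 9.8 m/s² × 35667 m = 9.298×10^8 Pa = 9.298 kbar
Total = 0.2772 + 9.298 = 9.5749 kbar

9.57 kbar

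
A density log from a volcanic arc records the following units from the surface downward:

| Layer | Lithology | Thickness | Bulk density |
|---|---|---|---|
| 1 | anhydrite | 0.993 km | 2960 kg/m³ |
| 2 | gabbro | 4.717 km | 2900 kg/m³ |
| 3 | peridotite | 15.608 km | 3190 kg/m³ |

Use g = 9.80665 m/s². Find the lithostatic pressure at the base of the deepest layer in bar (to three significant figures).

6510 bar

anhydrite: 2960 kg/m³ × 9.80665 m/s² × 993 m = 2.882×10^7 Pa = 288.2 bar
gabbro: 2900 kg/m³ × 9.80665 m/s² × 4717 m = 1.341×10^8 Pa = 1341 bar
peridotite: 3190 kg/m³ × 9.80665 m/s² × 15608 m = 4.883×10^8 Pa = 4883 bar
Total = 288.2 + 1341 + 4883 = 6512.4 bar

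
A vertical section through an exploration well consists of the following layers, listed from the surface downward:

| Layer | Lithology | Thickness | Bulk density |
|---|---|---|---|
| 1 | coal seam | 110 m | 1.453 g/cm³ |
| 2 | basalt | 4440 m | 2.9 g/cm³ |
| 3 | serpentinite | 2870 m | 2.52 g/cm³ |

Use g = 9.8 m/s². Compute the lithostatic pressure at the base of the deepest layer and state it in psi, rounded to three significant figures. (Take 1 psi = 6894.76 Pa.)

28800 psi

coal seam: 1453 kg/m³ × 9.8 m/s² × 110 m = 1.566×10^6 Pa = 227.2 psi
basalt: 2900 kg/m³ × 9.8 m/s² × 4440 m = 1.262×10^8 Pa = 18302 psi
serpentinite: 2520 kg/m³ × 9.8 m/s² × 2870 m = 7.088×10^7 Pa = 10280 psi
Total = 227.2 + 18302 + 10280 = 28809 psi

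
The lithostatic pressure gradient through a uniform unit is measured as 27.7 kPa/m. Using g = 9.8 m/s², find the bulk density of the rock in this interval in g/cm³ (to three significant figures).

ρ = (dP/dz)/g = 27.7 kPa/m / 9.8 m/s² = 27700 Pa/m / 9.8 m/s² = 2826.5 kg/m³
= 2.827 g/cm³

2.83 g/cm³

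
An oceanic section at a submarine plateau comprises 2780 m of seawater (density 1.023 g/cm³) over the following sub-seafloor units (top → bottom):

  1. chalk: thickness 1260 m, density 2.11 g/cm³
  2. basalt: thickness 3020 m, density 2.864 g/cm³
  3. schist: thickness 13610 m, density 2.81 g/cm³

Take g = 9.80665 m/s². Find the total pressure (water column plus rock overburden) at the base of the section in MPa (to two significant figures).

seawater: 1023 kg/m³ × 9.80665 m/s² × 2780 m = 2.789×10^7 Pa = 27.89 MPa
chalk: 2110 kg/m³ × 9.80665 m/s² × 1260 m = 2.607×10^7 Pa = 26.07 MPa
basalt: 2864 kg/m³ × 9.80665 m/s² × 3020 m = 8.482×10^7 Pa = 84.82 MPa
schist: 2810 kg/m³ × 9.80665 m/s² × 13610 m = 3.750×10^8 Pa = 375.0 MPa
Total = 27.89 + 26.07 + 84.82 + 375.0 = 513.83 MPa

510 MPa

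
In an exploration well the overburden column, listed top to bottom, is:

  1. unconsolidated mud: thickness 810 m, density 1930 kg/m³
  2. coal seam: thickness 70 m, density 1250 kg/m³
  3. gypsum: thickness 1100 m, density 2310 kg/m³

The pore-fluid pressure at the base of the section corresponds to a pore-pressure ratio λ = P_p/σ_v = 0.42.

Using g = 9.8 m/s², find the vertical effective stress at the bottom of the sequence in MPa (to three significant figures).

Overburden (lithostatic) stress σ_v:
unconsolidated mud: 1930 kg/m³ × 9.8 m/s² × 810 m = 1.532×10^7 Pa = 15.32 MPa
coal seam: 1250 kg/m³ × 9.8 m/s² × 70 m = 8.575×10^5 Pa = 0.8575 MPa
gypsum: 2310 kg/m³ × 9.8 m/s² × 1100 m = 2.490×10^7 Pa = 24.90 MPa
Total = 15.32 + 0.8575 + 24.90 = 41.080 MPa
Pore pressure P_p = λ·σ_v = 0.42 × 41.08 MPa = 17.25 MPa
Effective stress σ' = σ_v − P_p = 41.08 − 17.25 = 23.826 MPa

23.8 MPa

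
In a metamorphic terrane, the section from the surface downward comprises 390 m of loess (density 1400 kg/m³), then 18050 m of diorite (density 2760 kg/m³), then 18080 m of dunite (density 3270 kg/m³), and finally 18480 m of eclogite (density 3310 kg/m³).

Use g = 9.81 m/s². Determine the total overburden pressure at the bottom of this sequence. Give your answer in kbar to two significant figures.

17 kbar

loess: 1400 kg/m³ × 9.81 m/s² × 390 m = 5.356×10^6 Pa = 0.05356 kbar
diorite: 2760 kg/m³ × 9.81 m/s² × 18050 m = 4.887×10^8 Pa = 4.887 kbar
dunite: 3270 kg/m³ × 9.81 m/s² × 18080 m = 5.800×10^8 Pa = 5.800 kbar
eclogite: 3310 kg/m³ × 9.81 m/s² × 18480 m = 6.001×10^8 Pa = 6.001 kbar
Total = 0.05356 + 4.887 + 5.800 + 6.001 = 16.741 kbar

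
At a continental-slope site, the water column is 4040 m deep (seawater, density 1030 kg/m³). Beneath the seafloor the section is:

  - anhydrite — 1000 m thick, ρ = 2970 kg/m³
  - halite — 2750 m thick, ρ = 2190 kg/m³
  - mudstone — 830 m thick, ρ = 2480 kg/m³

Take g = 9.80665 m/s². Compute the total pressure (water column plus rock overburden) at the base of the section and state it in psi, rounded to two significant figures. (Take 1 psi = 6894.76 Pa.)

22000 psi

seawater: 1030 kg/m³ × 9.80665 m/s² × 4040 m = 4.081×10^7 Pa = 5919 psi
anhydrite: 2970 kg/m³ × 9.80665 m/s² × 1000 m = 2.913×10^7 Pa = 4224 psi
halite: 2190 kg/m³ × 9.80665 m/s² × 2750 m = 5.906×10^7 Pa = 8566 psi
mudstone: 2480 kg/m³ × 9.80665 m/s² × 830 m = 2.019×10^7 Pa = 2928 psi
Total = 5919 + 4224 + 8566 + 2928 = 21637 psi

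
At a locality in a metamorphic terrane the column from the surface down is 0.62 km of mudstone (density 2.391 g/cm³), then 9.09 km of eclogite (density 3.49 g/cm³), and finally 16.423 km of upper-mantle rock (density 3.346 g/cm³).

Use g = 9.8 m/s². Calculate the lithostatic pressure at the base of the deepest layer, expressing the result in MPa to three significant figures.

864 MPa

mudstone: 2391 kg/m³ × 9.8 m/s² × 620 m = 1.453×10^7 Pa = 14.53 MPa
eclogite: 3490 kg/m³ × 9.8 m/s² × 9090 m = 3.109×10^8 Pa = 310.9 MPa
upper-mantle rock: 3346 kg/m³ × 9.8 m/s² × 16423 m = 5.385×10^8 Pa = 538.5 MPa
Total = 14.53 + 310.9 + 538.5 = 863.95 MPa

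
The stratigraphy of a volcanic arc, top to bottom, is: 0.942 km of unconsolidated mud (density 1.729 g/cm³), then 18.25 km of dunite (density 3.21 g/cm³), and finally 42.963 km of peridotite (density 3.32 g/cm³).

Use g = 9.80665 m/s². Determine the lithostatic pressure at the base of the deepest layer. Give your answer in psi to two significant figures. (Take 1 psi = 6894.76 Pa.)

290000 psi

unconsolidated mud: 1729 kg/m³ × 9.80665 m/s² × 942 m = 1.597×10^7 Pa = 2317 psi
dunite: 3210 kg/m³ × 9.80665 m/s² × 18250 m = 5.745×10^8 Pa = 83324 psi
peridotite: 3320 kg/m³ × 9.80665 m/s² × 42963 m = 1.399×10^9 Pa = 2.029×10^5 psi
Total = 2317 + 83324 + 2.029×10^5 = 2.8852×10^5 psi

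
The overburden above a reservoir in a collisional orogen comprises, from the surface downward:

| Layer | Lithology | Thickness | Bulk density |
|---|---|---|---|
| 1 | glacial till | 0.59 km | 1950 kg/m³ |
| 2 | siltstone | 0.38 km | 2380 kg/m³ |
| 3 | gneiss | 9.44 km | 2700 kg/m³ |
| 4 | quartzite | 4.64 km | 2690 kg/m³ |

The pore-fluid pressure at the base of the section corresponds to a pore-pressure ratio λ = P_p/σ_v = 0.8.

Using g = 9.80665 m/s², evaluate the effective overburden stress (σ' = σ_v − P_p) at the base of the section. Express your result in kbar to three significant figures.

Overburden (lithostatic) stress σ_v:
glacial till: 1950 kg/m³ × 9.80665 m/s² × 590 m = 1.128×10^7 Pa = 11.28 MPa
siltstone: 2380 kg/m³ × 9.80665 m/s² × 380 m = 8.869×10^6 Pa = 8.869 MPa
gneiss: 2700 kg/m³ × 9.80665 m/s² × 9440 m = 2.500×10^8 Pa = 250.0 MPa
quartzite: 2690 kg/m³ × 9.80665 m/s² × 4640 m = 1.224×10^8 Pa = 122.4 MPa
Total = 11.28 + 8.869 + 250.0 + 122.4 = 392.51 MPa
Pore pressure P_p = λ·σ_v = 0.8 × 392.5 MPa = 314.0 MPa
Effective stress σ' = σ_v − P_p = 392.5 − 314.0 = 78.501 MPa = 0.78501 kbar

0.785 kbar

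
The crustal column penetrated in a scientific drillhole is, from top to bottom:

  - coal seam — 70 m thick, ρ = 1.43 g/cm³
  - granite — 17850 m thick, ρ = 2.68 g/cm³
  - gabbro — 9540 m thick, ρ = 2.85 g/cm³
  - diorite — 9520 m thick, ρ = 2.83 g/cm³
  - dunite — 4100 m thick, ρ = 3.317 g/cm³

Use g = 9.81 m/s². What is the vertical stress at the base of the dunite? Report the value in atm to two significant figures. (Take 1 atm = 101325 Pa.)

coal seam: 1430 kg/m³ × 9.81 m/s² × 70 m = 9.820×10^5 Pa = 9.691 atm
granite: 2680 kg/m³ × 9.81 m/s² × 17850 m = 4.693×10^8 Pa = 4632 atm
gabbro: 2850 kg/m³ × 9.81 m/s² × 9540 m = 2.667×10^8 Pa = 2632 atm
diorite: 2830 kg/m³ × 9.81 m/s² × 9520 m = 2.643×10^8 Pa = 2608 atm
dunite: 3317 kg/m³ × 9.81 m/s² × 4100 m = 1.334×10^8 Pa = 1317 atm
Total = 9.691 + 4632 + 2632 + 2608 + 1317 = 11199 atm

11000 atm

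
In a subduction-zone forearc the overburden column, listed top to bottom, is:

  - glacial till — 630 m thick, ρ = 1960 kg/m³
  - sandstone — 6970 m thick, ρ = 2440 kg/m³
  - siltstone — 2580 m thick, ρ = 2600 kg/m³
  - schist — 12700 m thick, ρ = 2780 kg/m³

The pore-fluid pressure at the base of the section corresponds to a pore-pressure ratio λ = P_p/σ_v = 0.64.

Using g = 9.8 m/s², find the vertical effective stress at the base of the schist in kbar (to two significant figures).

Overburden (lithostatic) stress σ_v:
glacial till: 1960 kg/m³ × 9.8 m/s² × 630 m = 1.210×10^7 Pa = 12.10 MPa
sandstone: 2440 kg/m³ × 9.8 m/s² × 6970 m = 1.667×10^8 Pa = 166.7 MPa
siltstone: 2600 kg/m³ × 9.8 m/s² × 2580 m = 6.574×10^7 Pa = 65.74 MPa
schist: 2780 kg/m³ × 9.8 m/s² × 12700 m = 3.460×10^8 Pa = 346.0 MPa
Total = 12.10 + 166.7 + 65.74 + 346.0 = 590.50 MPa
Pore pressure P_p = λ·σ_v = 0.64 × 590.5 MPa = 377.9 MPa
Effective stress σ' = σ_v − P_p = 590.5 − 377.9 = 212.58 MPa = 2.1258 kbar

2.1 kbar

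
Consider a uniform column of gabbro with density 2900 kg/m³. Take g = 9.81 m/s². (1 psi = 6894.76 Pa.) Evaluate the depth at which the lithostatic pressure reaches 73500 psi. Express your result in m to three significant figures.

17800 m

h = P/(ρg) = 73500 psi / (2900 kg/m³ × 9.81 m/s²) = 5.068×10^8 Pa / 28449 Pa/m = 17813 m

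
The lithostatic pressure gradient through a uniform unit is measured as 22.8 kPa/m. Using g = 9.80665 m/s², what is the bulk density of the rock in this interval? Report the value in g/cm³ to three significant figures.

ρ = (dP/dz)/g = 22.8 kPa/m / 9.80665 m/s² = 22800 Pa/m / 9.80665 m/s² = 2325.0 kg/m³
= 2.325 g/cm³

2.32 g/cm³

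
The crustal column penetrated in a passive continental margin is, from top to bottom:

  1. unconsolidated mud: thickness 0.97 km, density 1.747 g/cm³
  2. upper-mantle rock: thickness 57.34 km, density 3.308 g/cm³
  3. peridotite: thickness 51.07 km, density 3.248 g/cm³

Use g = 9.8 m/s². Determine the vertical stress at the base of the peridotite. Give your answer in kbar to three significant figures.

unconsolidated mud: 1747 kg/m³ × 9.8 m/s² × 970 m = 1.661×10^7 Pa = 0.1661 kbar
upper-mantle rock: 3308 kg/m³ × 9.8 m/s² × 57340 m = 1.859×10^9 Pa = 18.59 kbar
peridotite: 3248 kg/m³ × 9.8 m/s² × 51070 m = 1.626×10^9 Pa = 16.26 kbar
Total = 0.1661 + 18.59 + 16.26 = 35.011 kbar

35.0 kbar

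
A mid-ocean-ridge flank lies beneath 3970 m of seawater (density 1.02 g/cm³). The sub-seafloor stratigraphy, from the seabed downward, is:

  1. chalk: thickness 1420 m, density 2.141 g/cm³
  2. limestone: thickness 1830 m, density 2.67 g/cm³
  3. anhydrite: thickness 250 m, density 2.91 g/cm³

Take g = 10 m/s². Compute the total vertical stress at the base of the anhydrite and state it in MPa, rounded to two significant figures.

seawater: 1020 kg/m³ × 10 m/s² × 3970 m = 4.049×10^7 Pa = 40.49 MPa
chalk: 2141 kg/m³ × 10 m/s² × 1420 m = 3.040×10^7 Pa = 30.40 MPa
limestone: 2670 kg/m³ × 10 m/s² × 1830 m = 4.886×10^7 Pa = 48.86 MPa
anhydrite: 2910 kg/m³ × 10 m/s² × 250 m = 7.275×10^6 Pa = 7.275 MPa
Total = 40.49 + 30.40 + 48.86 + 7.275 = 127.03 MPa

130 MPa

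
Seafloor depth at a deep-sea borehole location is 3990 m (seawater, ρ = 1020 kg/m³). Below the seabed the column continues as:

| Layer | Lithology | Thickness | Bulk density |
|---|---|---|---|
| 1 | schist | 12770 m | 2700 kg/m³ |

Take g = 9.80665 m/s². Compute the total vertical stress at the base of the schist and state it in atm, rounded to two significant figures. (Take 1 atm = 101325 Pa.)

3700 atm

seawater: 1020 kg/m³ × 9.80665 m/s² × 3990 m = 3.991×10^7 Pa = 393.9 atm
schist: 2700 kg/m³ × 9.80665 m/s² × 12770 m = 3.381×10^8 Pa = 3337 atm
Total = 393.9 + 3337 = 3730.9 atm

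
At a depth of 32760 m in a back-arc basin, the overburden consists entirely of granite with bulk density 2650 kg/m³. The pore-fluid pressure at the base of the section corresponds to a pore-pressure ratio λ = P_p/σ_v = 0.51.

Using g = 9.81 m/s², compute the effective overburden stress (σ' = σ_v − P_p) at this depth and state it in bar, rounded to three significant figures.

Overburden (lithostatic) stress σ_v:
granite: 2650 kg/m³ × 9.81 m/s² × 32760 m = 8.516×10^8 Pa = 851.6 MPa
Pore pressure P_p = λ·σ_v = 0.51 × 851.6 MPa = 434.3 MPa
Effective stress σ' = σ_v − P_p = 851.6 − 434.3 = 417.31 MPa = 4173.1 bar

4170 bar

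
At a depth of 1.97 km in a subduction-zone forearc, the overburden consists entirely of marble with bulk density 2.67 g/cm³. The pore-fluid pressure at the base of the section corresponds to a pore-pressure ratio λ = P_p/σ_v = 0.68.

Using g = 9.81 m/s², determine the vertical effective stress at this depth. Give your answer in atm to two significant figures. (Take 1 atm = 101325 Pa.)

160 atm

Overburden (lithostatic) stress σ_v:
marble: 2670 kg/m³ × 9.81 m/s² × 1970 m = 5.160×10^7 Pa = 51.60 MPa
Pore pressure P_p = λ·σ_v = 0.68 × 51.60 MPa = 35.09 MPa
Effective stress σ' = σ_v − P_p = 51.60 − 35.09 = 16.512 MPa = 162.96 atm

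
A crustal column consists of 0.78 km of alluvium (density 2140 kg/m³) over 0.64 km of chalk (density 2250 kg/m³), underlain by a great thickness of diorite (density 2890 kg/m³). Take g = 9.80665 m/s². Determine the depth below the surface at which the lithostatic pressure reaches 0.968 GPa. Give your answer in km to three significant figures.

Pressure at base of upper layers: 2140×9.80665×780 + 2250×9.80665×640 = 3.049×10^7 Pa = 0.03049 GPa
Remaining pressure to be supplied by diorite: 9.680×10^8 − 3.049×10^7 = 9.375×10^8 Pa
Additional depth in diorite = 9.375×10^8 Pa / (2890 kg/m³ × 9.80665 m/s²) = 33079 m
Total depth = 1420 m + 33079 m = 34499 m
= 34.499 km

34.5 km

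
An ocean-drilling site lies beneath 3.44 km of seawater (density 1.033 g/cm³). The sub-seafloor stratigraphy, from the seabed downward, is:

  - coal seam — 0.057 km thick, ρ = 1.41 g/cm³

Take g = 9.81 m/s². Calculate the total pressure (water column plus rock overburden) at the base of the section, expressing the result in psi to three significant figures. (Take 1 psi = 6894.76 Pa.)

5170 psi

seawater: 1033 kg/m³ × 9.81 m/s² × 3440 m = 3.486×10^7 Pa = 5056 psi
coal seam: 1410 kg/m³ × 9.81 m/s² × 57 m = 7.884×10^5 Pa = 114.4 psi
Total = 5056 + 114.4 = 5170.4 psi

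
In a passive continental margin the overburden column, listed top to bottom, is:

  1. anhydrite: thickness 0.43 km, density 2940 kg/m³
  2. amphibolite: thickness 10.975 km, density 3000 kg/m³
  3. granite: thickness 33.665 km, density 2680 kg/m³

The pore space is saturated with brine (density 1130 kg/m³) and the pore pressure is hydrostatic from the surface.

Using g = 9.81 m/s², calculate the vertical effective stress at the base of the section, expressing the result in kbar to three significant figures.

Overburden (lithostatic) stress σ_v:
anhydrite: 2940 kg/m³ × 9.81 m/s² × 430 m = 1.240×10^7 Pa = 12.40 MPa
amphibolite: 3000 kg/m³ × 9.81 m/s² × 10975 m = 3.230×10^8 Pa = 323.0 MPa
granite: 2680 kg/m³ × 9.81 m/s² × 33665 m = 8.851×10^8 Pa = 885.1 MPa
Total = 12.40 + 323.0 + 885.1 = 1220.5 MPa
Pore pressure P_p = 1130 kg/m³ × 9.81 m/s² × 45070 m = 4.996×10^8 Pa = 499.6 MPa
Effective stress σ' = σ_v − P_p = 1220 − 499.6 = 720.86 MPa = 7.2086 kbar

7.21 kbar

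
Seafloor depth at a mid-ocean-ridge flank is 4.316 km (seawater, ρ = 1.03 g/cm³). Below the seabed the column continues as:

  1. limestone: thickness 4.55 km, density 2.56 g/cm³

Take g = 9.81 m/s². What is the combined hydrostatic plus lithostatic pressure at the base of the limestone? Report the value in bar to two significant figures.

seawater: 1030 kg/m³ × 9.81 m/s² × 4316 m = 4.361×10^7 Pa = 436.1 bar
limestone: 2560 kg/m³ × 9.81 m/s² × 4550 m = 1.143×10^8 Pa = 1143 bar
Total = 436.1 + 1143 = 1578.8 bar

1600 bar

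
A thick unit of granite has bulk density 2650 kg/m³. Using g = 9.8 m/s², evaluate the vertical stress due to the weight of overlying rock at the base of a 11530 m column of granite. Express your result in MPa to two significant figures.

granite: 2650 kg/m³ × 9.8 m/s² × 11530 m = 2.994×10^8 Pa = 299.4 MPa

300 MPa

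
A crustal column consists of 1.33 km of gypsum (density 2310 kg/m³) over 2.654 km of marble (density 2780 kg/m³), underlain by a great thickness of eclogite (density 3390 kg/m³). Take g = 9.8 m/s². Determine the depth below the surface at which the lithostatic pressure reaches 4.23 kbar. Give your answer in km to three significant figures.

Pressure at base of upper layers: 2310×9.8×1330 + 2780×9.8×2654 = 1.024×10^8 Pa = 1.024 kbar
Remaining pressure to be supplied by eclogite: 4.230×10^8 − 1.024×10^8 = 3.206×10^8 Pa
Additional depth in eclogite = 3.206×10^8 Pa / (3390 kg/m³ × 9.8 m/s²) = 9649.8 m
Total depth = 3984 m + 9649.8 m = 13634 m
= 13.634 km

13.6 km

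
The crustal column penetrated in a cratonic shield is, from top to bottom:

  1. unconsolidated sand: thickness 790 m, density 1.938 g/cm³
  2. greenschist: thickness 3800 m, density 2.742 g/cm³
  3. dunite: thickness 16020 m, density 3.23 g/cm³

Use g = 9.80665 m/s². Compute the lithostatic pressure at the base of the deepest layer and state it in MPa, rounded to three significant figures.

unconsolidated sand: 1938 kg/m³ × 9.80665 m/s² × 790 m = 1.501×10^7 Pa = 15.01 MPa
greenschist: 2742 kg/m³ × 9.80665 m/s² × 3800 m = 1.022×10^8 Pa = 102.2 MPa
dunite: 3230 kg/m³ × 9.80665 m/s² × 16020 m = 5.074×10^8 Pa = 507.4 MPa
Total = 15.01 + 102.2 + 507.4 = 624.64 MPa

625 MPa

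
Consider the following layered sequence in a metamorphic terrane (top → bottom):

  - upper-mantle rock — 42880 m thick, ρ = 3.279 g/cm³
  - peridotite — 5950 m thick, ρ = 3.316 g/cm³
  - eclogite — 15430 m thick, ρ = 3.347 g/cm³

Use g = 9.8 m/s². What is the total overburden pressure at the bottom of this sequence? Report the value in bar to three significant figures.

upper-mantle rock: 3279 kg/m³ × 9.8 m/s² × 42880 m = 1.378×10^9 Pa = 13779 bar
peridotite: 3316 kg/m³ × 9.8 m/s² × 5950 m = 1.934×10^8 Pa = 1934 bar
eclogite: 3347 kg/m³ × 9.8 m/s² × 15430 m = 5.061×10^8 Pa = 5061 bar
Total = 13779 + 1934 + 5061 = 20774 bar

20800 bar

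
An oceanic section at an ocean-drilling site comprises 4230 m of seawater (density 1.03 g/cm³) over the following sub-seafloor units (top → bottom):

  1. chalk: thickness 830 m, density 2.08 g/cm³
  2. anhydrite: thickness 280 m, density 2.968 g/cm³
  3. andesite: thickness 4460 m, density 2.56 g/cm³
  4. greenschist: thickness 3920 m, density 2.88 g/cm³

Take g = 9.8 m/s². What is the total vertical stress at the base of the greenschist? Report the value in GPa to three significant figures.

0.290 GPa

seawater: 1030 kg/m³ × 9.8 m/s² × 4230 m = 4.270×10^7 Pa = 0.04270 GPa
chalk: 2080 kg/m³ × 9.8 m/s² × 830 m = 1.692×10^7 Pa = 0.01692 GPa
anhydrite: 2968 kg/m³ × 9.8 m/s² × 280 m = 8.144×10^6 Pa = 8.144×10^-3 GPa
andesite: 2560 kg/m³ × 9.8 m/s² × 4460 m = 1.119×10^8 Pa = 0.1119 GPa
greenschist: 2880 kg/m³ × 9.8 m/s² × 3920 m = 1.106×10^8 Pa = 0.1106 GPa
Total = 0.04270 + 0.01692 + 8.144×10^-3 + 0.1119 + 0.1106 = 0.29029 GPa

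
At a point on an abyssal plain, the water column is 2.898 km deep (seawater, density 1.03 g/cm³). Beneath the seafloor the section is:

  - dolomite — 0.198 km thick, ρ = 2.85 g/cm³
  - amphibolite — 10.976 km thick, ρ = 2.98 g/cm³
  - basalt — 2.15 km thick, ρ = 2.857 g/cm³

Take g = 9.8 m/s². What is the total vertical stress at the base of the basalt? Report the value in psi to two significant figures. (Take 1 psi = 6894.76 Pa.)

60000 psi

seawater: 1030 kg/m³ × 9.8 m/s² × 2898 m = 2.925×10^7 Pa = 4243 psi
dolomite: 2850 kg/m³ × 9.8 m/s² × 198 m = 5.530×10^6 Pa = 802.1 psi
amphibolite: 2980 kg/m³ × 9.8 m/s² × 10976 m = 3.205×10^8 Pa = 46491 psi
basalt: 2857 kg/m³ × 9.8 m/s² × 2150 m = 6.020×10^7 Pa = 8731 psi
Total = 4243 + 802.1 + 46491 + 8731 = 60266 psi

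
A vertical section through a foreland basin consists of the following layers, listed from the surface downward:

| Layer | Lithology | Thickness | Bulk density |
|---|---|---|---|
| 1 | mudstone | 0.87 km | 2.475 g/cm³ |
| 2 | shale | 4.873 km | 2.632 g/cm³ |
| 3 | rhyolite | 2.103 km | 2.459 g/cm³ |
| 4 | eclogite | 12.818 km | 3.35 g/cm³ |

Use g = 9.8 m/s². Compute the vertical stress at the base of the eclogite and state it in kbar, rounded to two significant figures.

6.2 kbar

mudstone: 2475 kg/m³ × 9.8 m/s² × 870 m = 2.110×10^7 Pa = 0.2110 kbar
shale: 2632 kg/m³ × 9.8 m/s² × 4873 m = 1.257×10^8 Pa = 1.257 kbar
rhyolite: 2459 kg/m³ × 9.8 m/s² × 2103 m = 5.068×10^7 Pa = 0.5068 kbar
eclogite: 3350 kg/m³ × 9.8 m/s² × 12818 m = 4.208×10^8 Pa = 4.208 kbar
Total = 0.2110 + 1.257 + 0.5068 + 4.208 = 6.1829 kbar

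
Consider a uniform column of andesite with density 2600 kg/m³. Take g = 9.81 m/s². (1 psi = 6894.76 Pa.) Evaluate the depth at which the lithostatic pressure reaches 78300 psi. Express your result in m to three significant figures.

h = P/(ρg) = 78300 psi / (2600 kg/m³ × 9.81 m/s²) = 5.399×10^8 Pa / 25506 Pa/m = 21166 m

21200 m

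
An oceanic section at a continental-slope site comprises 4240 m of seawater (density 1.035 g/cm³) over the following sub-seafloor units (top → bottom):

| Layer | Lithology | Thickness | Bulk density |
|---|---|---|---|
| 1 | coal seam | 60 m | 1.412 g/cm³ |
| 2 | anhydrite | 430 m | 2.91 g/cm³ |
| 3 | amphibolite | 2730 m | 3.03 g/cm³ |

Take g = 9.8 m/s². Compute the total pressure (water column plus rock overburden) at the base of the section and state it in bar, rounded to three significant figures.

1370 bar

seawater: 1035 kg/m³ × 9.8 m/s² × 4240 m = 4.301×10^7 Pa = 430.1 bar
coal seam: 1412 kg/m³ × 9.8 m/s² × 60 m = 8.303×10^5 Pa = 8.303 bar
anhydrite: 2910 kg/m³ × 9.8 m/s² × 430 m = 1.226×10^7 Pa = 122.6 bar
amphibolite: 3030 kg/m³ × 9.8 m/s² × 2730 m = 8.106×10^7 Pa = 810.6 bar
Total = 430.1 + 8.303 + 122.6 + 810.6 = 1371.6 bar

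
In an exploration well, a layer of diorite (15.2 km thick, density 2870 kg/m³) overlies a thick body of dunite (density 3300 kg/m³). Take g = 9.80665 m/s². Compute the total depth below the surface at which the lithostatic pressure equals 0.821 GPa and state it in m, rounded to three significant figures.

Pressure at base of upper layers: 2870×9.80665×15200 = 4.278×10^8 Pa = 0.4278 GPa
Remaining pressure to be supplied by dunite: 8.210×10^8 − 4.278×10^8 = 3.932×10^8 Pa
Additional depth in dunite = 3.932×10^8 Pa / (3300 kg/m³ × 9.80665 m/s²) = 12150 m
Total depth = 15200 m + 12150 m = 27350 m

27300 m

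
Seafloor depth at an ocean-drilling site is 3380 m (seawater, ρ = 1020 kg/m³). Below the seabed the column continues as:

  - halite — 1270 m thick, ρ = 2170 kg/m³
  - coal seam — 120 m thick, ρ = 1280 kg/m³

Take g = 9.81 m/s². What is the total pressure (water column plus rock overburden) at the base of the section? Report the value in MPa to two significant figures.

62 MPa

seawater: 1020 kg/m³ × 9.81 m/s² × 3380 m = 3.382×10^7 Pa = 33.82 MPa
halite: 2170 kg/m³ × 9.81 m/s² × 1270 m = 2.704×10^7 Pa = 27.04 MPa
coal seam: 1280 kg/m³ × 9.81 m/s² × 120 m = 1.507×10^6 Pa = 1.507 MPa
Total = 33.82 + 27.04 + 1.507 = 62.363 MPa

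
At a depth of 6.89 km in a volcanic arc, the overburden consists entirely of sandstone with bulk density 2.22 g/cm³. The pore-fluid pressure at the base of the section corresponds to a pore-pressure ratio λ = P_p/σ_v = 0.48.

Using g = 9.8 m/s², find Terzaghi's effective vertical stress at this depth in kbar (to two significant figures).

0.78 kbar

Overburden (lithostatic) stress σ_v:
sandstone: 2220 kg/m³ × 9.8 m/s² × 6890 m = 1.499×10^8 Pa = 149.9 MPa
Pore pressure P_p = λ·σ_v = 0.48 × 149.9 MPa = 71.95 MPa
Effective stress σ' = σ_v − P_p = 149.9 − 71.95 = 77.947 MPa = 0.77947 kbar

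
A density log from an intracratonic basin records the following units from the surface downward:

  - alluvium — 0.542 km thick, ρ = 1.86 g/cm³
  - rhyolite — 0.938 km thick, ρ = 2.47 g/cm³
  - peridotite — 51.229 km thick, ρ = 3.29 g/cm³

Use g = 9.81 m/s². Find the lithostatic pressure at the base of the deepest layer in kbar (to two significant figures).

alluvium: 1860 kg/m³ × 9.81 m/s² × 542 m = 9.890×10^6 Pa = 0.09890 kbar
rhyolite: 2470 kg/m³ × 9.81 m/s² × 938 m = 2.273×10^7 Pa = 0.2273 kbar
peridotite: 3290 kg/m³ × 9.81 m/s² × 51229 m = 1.653×10^9 Pa = 16.53 kbar
Total = 0.09890 + 0.2273 + 16.53 = 16.860 kbar

17 kbar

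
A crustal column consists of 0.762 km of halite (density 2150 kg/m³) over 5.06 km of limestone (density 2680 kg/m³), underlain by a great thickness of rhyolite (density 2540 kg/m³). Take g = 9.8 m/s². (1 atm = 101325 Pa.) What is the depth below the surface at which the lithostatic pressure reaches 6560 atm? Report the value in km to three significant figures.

26.5 km

Pressure at base of upper layers: 2150×9.8×762 + 2680×9.8×5060 = 1.490×10^8 Pa = 1470 atm
Remaining pressure to be supplied by rhyolite: 6.647×10^8 − 1.490×10^8 = 5.157×10^8 Pa
Additional depth in rhyolite = 5.157×10^8 Pa / (2540 kg/m³ × 9.8 m/s²) = 20719 m
Total depth = 5822 m + 20719 m = 26541 m
= 26.541 km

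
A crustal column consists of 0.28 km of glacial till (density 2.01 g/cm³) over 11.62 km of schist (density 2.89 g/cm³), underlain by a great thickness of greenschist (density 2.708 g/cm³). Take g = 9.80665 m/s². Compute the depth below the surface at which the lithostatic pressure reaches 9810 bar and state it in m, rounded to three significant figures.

Pressure at base of upper layers: 2010×9.80665×280 + 2890×9.80665×11620 = 3.348×10^8 Pa = 3348 bar
Remaining pressure to be supplied by greenschist: 9.810×10^8 − 3.348×10^8 = 6.462×10^8 Pa
Additional depth in greenschist = 6.462×10^8 Pa / (2708 kg/m³ × 9.80665 m/s²) = 24331 m
Total depth = 11900 m + 24331 m = 36231 m

36200 m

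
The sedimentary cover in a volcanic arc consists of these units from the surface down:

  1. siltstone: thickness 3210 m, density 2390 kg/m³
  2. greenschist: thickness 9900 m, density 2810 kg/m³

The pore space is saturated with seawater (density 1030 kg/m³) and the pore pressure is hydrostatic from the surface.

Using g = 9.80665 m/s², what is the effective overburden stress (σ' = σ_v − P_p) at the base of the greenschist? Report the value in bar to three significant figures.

Overburden (lithostatic) stress σ_v:
siltstone: 2390 kg/m³ × 9.80665 m/s² × 3210 m = 7.524×10^7 Pa = 75.24 MPa
greenschist: 2810 kg/m³ × 9.80665 m/s² × 9900 m = 2.728×10^8 Pa = 272.8 MPa
Total = 75.24 + 272.8 = 348.05 MPa
Pore pressure P_p = 1030 kg/m³ × 9.80665 m/s² × 13110 m = 1.324×10^8 Pa = 132.4 MPa
Effective stress σ' = σ_v − P_p = 348.0 − 132.4 = 215.62 MPa = 2156.2 bar

2160 bar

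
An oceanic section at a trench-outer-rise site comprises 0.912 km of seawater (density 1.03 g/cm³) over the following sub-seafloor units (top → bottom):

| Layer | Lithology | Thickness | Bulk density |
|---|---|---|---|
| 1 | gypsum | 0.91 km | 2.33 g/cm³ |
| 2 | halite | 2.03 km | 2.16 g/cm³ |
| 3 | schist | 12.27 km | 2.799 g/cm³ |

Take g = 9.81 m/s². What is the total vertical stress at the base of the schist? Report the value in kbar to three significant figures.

seawater: 1030 kg/m³ × 9.81 m/s² × 912 m = 9.215×10^6 Pa = 0.09215 kbar
gypsum: 2330 kg/m³ × 9.81 m/s² × 910 m = 2.080×10^7 Pa = 0.2080 kbar
halite: 2160 kg/m³ × 9.81 m/s² × 2030 m = 4.301×10^7 Pa = 0.4301 kbar
schist: 2799 kg/m³ × 9.81 m/s² × 12270 m = 3.369×10^8 Pa = 3.369 kbar
Total = 0.09215 + 0.2080 + 0.4301 + 3.369 = 4.0994 kbar

4.10 kbar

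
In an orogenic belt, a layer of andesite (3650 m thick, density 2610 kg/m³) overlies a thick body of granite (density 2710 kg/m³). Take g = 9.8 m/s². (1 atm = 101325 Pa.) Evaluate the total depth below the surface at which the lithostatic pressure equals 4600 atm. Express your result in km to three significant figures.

17.7 km

Pressure at base of upper layers: 2610×9.8×3650 = 9.336×10^7 Pa = 921.4 atm
Remaining pressure to be supplied by granite: 4.661×10^8 − 9.336×10^7 = 3.727×10^8 Pa
Additional depth in granite = 3.727×10^8 Pa / (2710 kg/m³ × 9.8 m/s²) = 14035 m
Total depth = 3650 m + 14035 m = 17685 m
= 17.685 km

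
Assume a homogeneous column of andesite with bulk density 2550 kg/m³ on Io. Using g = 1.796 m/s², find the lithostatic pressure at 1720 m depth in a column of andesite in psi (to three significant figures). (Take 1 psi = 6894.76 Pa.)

1140 psi

andesite: 2550 kg/m³ × 1.796 m/s² × 1720 m = 7.877×10^6 Pa = 1142 psi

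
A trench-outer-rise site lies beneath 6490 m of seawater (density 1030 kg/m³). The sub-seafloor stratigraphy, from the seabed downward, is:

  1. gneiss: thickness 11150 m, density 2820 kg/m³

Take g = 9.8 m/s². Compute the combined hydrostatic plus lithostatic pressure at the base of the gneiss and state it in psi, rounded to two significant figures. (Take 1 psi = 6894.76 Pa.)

54000 psi

seawater: 1030 kg/m³ × 9.8 m/s² × 6490 m = 6.551×10^7 Pa = 9501 psi
gneiss: 2820 kg/m³ × 9.8 m/s² × 11150 m = 3.081×10^8 Pa = 44692 psi
Total = 9501 + 44692 = 54194 psi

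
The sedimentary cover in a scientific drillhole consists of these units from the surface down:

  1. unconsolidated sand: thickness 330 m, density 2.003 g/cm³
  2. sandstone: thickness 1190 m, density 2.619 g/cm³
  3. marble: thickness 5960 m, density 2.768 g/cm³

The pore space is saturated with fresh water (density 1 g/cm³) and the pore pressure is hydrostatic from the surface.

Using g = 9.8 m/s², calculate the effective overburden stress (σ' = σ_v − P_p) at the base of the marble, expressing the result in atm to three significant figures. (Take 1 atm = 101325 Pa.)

Overburden (lithostatic) stress σ_v:
unconsolidated sand: 2003 kg/m³ × 9.8 m/s² × 330 m = 6.478×10^6 Pa = 6.478 MPa
sandstone: 2619 kg/m³ × 9.8 m/s² × 1190 m = 3.054×10^7 Pa = 30.54 MPa
marble: 2768 kg/m³ × 9.8 m/s² × 5960 m = 1.617×10^8 Pa = 161.7 MPa
Total = 6.478 + 30.54 + 161.7 = 198.69 MPa
Pore pressure P_p = 1000 kg/m³ × 9.8 m/s² × 7480 m = 7.330×10^7 Pa = 73.30 MPa
Effective stress σ' = σ_v − P_p = 198.7 − 73.30 = 125.39 MPa = 1237.5 atm

1240 atm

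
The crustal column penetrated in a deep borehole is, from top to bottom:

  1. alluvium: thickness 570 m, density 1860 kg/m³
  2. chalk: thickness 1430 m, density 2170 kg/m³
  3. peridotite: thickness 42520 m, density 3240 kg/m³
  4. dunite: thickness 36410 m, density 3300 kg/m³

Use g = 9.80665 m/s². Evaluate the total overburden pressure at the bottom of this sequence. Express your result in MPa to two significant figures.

2600 MPa

alluvium: 1860 kg/m³ × 9.80665 m/s² × 570 m = 1.040×10^7 Pa = 10.40 MPa
chalk: 2170 kg/m³ × 9.80665 m/s² × 1430 m = 3.043×10^7 Pa = 30.43 MPa
peridotite: 3240 kg/m³ × 9.80665 m/s² × 42520 m = 1.351×10^9 Pa = 1351 MPa
dunite: 3300 kg/m³ × 9.80665 m/s² × 36410 m = 1.178×10^9 Pa = 1178 MPa
Total = 10.40 + 30.43 + 1351 + 1178 = 2570.1 MPa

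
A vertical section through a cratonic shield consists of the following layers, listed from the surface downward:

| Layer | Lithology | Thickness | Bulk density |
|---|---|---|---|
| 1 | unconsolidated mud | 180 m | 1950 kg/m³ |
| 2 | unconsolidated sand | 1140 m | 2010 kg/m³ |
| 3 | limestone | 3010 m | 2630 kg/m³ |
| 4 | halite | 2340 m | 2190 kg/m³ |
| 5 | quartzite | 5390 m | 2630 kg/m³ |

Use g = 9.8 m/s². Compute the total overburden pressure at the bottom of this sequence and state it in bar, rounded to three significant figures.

2930 bar

unconsolidated mud: 1950 kg/m³ × 9.8 m/s² × 180 m = 3.440×10^6 Pa = 34.40 bar
unconsolidated sand: 2010 kg/m³ × 9.8 m/s² × 1140 m = 2.246×10^7 Pa = 224.6 bar
limestone: 2630 kg/m³ × 9.8 m/s² × 3010 m = 7.758×10^7 Pa = 775.8 bar
halite: 2190 kg/m³ × 9.8 m/s² × 2340 m = 5.022×10^7 Pa = 502.2 bar
quartzite: 2630 kg/m³ × 9.8 m/s² × 5390 m = 1.389×10^8 Pa = 1389 bar
Total = 34.40 + 224.6 + 775.8 + 502.2 + 1389 = 2926.2 bar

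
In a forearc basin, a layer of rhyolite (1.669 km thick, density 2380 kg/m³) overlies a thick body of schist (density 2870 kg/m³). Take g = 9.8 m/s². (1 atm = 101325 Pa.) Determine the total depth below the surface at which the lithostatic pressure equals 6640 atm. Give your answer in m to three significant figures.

Pressure at base of upper layers: 2380×9.8×1669 = 3.893×10^7 Pa = 384.2 atm
Remaining pressure to be supplied by schist: 6.728×10^8 − 3.893×10^7 = 6.339×10^8 Pa
Additional depth in schist = 6.339×10^8 Pa / (2870 kg/m³ × 9.8 m/s²) = 22537 m
Total depth = 1669 m + 22537 m = 24206 m

24200 m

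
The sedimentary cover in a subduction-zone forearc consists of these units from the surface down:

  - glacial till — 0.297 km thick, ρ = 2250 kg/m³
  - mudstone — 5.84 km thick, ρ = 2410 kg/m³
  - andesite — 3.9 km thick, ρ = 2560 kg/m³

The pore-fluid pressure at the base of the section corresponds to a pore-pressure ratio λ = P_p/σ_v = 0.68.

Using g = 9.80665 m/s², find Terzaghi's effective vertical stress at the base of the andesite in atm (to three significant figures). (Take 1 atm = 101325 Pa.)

766 atm

Overburden (lithostatic) stress σ_v:
glacial till: 2250 kg/m³ × 9.80665 m/s² × 297 m = 6.553×10^6 Pa = 6.553 MPa
mudstone: 2410 kg/m³ × 9.80665 m/s² × 5840 m = 1.380×10^8 Pa = 138.0 MPa
andesite: 2560 kg/m³ × 9.80665 m/s² × 3900 m = 9.791×10^7 Pa = 97.91 MPa
Total = 6.553 + 138.0 + 97.91 = 242.49 MPa
Pore pressure P_p = λ·σ_v = 0.68 × 242.5 MPa = 164.9 MPa
Effective stress σ' = σ_v − P_p = 242.5 − 164.9 = 77.595 MPa = 765.81 atm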